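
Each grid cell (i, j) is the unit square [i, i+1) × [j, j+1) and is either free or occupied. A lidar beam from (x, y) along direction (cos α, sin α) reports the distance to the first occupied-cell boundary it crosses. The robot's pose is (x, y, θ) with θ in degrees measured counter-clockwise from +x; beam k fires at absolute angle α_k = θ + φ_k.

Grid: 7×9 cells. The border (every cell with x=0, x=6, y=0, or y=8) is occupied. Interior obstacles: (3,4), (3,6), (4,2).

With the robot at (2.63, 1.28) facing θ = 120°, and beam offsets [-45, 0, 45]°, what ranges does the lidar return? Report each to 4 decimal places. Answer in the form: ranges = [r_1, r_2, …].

beam 1: φ=-45°, α=75°
  d=(0.2588,0.9659)  start (2,1)  tX=1.4296 tY=0.7454  stride 1/|dx|=3.8637 1/|dy|=1.0353
    cross y-line → (2,2), t=0.7454
    cross x-line → (3,2), t=1.4296
    cross y-line → (3,3), t=1.7807
    cross y-line → (3,4), t=2.8160 (wall)
  → r_1 = 2.8160
beam 2: φ=0°, α=120°
  d=(-0.5000,0.8660)  start (2,1)  tX=1.2600 tY=0.8314  stride 1/|dx|=2.0000 1/|dy|=1.1547
    cross y-line → (2,2), t=0.8314
    cross x-line → (1,2), t=1.2600
    cross y-line → (1,3), t=1.9861
    cross y-line → (1,4), t=3.1408
    cross x-line → (0,4), t=3.2600 (wall)
  → r_2 = 3.2600
beam 3: φ=45°, α=165°
  d=(-0.9659,0.2588)  start (2,1)  tX=0.6522 tY=2.7819  stride 1/|dx|=1.0353 1/|dy|=3.8637
    cross x-line → (1,1), t=0.6522
    cross x-line → (0,1), t=1.6875 (wall)
  → r_3 = 1.6875

ranges = [2.8160, 3.2600, 1.6875]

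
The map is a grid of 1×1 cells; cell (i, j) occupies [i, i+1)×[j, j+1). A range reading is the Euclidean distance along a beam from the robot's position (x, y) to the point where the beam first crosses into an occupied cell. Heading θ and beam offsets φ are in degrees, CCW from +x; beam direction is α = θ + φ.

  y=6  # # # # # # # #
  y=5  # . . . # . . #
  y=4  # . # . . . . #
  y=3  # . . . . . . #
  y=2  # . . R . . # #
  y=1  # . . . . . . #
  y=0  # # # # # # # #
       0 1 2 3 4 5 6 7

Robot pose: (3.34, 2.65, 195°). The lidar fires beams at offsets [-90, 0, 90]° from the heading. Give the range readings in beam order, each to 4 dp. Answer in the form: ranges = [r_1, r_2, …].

beam 1: φ=-90°, α=105°
  dir = (cos 105°, sin 105°) = (-0.2588, 0.9659); from cell (3,2)
  next x-line at t=1.3137, next y-line at t=0.3623; Δt_x=3.8637, Δt_y=1.0353
    y: enter (3,3) at t=0.3623
    x: enter (2,3) at t=1.3137
    y: enter (2,4) at t=1.3976 ← occupied
  → r_1 = 1.3976
beam 2: φ=0°, α=195°
  dir = (cos 195°, sin 195°) = (-0.9659, -0.2588); from cell (3,2)
  next x-line at t=0.3520, next y-line at t=2.5114; Δt_x=1.0353, Δt_y=3.8637
    x: enter (2,2) at t=0.3520
    x: enter (1,2) at t=1.3873
    x: enter (0,2) at t=2.4225 ← occupied
  → r_2 = 2.4225
beam 3: φ=90°, α=285°
  dir = (cos 285°, sin 285°) = (0.2588, -0.9659); from cell (3,2)
  next x-line at t=2.5500, next y-line at t=0.6729; Δt_x=3.8637, Δt_y=1.0353
    y: enter (3,1) at t=0.6729
    y: enter (3,0) at t=1.7082 ← occupied
  → r_3 = 1.7082

ranges = [1.3976, 2.4225, 1.7082]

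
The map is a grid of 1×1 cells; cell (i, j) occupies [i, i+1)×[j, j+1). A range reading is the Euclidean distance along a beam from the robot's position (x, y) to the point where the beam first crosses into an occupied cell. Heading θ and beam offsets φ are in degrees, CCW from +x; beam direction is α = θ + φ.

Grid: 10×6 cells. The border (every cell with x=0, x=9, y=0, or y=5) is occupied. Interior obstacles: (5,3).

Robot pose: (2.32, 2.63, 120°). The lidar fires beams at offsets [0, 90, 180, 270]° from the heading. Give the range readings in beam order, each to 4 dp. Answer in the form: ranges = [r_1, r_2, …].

beam 1: φ=0°, α=120°
  cosα=-0.5000 sinα=0.8660 | (2,2) | tMaxX 0.6400 tMaxY 0.4272 | tΔX 2.0000 tΔY 1.1547
    t=0.4272 [y] (2,3)
    t=0.6400 [x] (1,3)
    t=1.5819 [y] (1,4)
    t=2.6400 [x] (0,4) — stop
  → r_1 = 2.6400
beam 2: φ=90°, α=210°
  cosα=-0.8660 sinα=-0.5000 | (2,2) | tMaxX 0.3695 tMaxY 1.2600 | tΔX 1.1547 tΔY 2.0000
    t=0.3695 [x] (1,2)
    t=1.2600 [y] (1,1)
    t=1.5242 [x] (0,1) — stop
  → r_2 = 1.5242
beam 3: φ=180°, α=300°
  cosα=0.5000 sinα=-0.8660 | (2,2) | tMaxX 1.3600 tMaxY 0.7275 | tΔX 2.0000 tΔY 1.1547
    t=0.7275 [y] (2,1)
    t=1.3600 [x] (3,1)
    t=1.8822 [y] (3,0) — stop
  → r_3 = 1.8822
beam 4: φ=270°, α=30°
  cosα=0.8660 sinα=0.5000 | (2,2) | tMaxX 0.7852 tMaxY 0.7400 | tΔX 1.1547 tΔY 2.0000
    t=0.7400 [y] (2,3)
    t=0.7852 [x] (3,3)
    t=1.9399 [x] (4,3)
    t=2.7400 [y] (4,4)
    t=3.0946 [x] (5,4)
    t=4.2493 [x] (6,4)
    t=4.7400 [y] (6,5) — stop
  → r_4 = 4.7400

ranges = [2.6400, 1.5242, 1.8822, 4.7400]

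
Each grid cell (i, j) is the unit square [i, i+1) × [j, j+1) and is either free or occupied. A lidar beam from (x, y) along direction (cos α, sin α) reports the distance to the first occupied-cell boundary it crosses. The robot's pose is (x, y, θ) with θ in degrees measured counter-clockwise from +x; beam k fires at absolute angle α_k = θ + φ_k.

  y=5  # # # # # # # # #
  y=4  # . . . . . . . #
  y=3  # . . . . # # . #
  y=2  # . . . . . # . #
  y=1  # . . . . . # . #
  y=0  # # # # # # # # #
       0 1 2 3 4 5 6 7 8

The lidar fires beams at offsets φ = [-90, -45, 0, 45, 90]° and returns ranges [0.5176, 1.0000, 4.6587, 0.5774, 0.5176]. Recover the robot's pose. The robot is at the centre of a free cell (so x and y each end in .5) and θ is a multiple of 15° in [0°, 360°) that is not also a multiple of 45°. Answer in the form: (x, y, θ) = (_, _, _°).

Candidates: 24 free-cell centres × 16 headings = 384 poses. Raycast each; keep the one whose scan matches to 4 dp.
  (3.5, 2.5, 150°): beam 1 = 2.8868 ≠ 0.5176 ✗
  (1.5, 3.5, 150°): beam 1 = 1.7321 ≠ 0.5176 ✗
  (4.5, 3.5, 60°): beam 1 = 0.5774 ≠ 0.5176 ✗
  (1.5, 2.5, 345°): beam 1 = 1.5529 ≠ 0.5176 ✗
  …
  (5.5, 4.5, 195°): r_1=0.5176, r_2=1.0000, r_3=4.6587, r_4=0.5774, r_5=0.5176 — all match ✓
No second candidate reproduces the full scan.

(x, y, θ) = (5.5, 4.5, 195°)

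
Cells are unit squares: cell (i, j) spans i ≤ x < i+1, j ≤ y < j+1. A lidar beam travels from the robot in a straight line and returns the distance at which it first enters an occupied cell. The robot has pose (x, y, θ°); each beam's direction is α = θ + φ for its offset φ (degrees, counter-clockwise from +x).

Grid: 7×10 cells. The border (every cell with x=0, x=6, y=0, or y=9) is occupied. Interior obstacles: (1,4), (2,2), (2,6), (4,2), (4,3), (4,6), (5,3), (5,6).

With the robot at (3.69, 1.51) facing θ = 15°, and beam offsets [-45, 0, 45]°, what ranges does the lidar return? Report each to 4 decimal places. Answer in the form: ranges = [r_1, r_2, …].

ranges = [1.0200, 2.3915, 0.6200]

beam 1: φ=-45°, α=330°
  dir = (cos 330°, sin 330°) = (0.8660, -0.5000); from cell (3,1)
  next x-line at t=0.3580, next y-line at t=1.0200; Δt_x=1.1547, Δt_y=2.0000
    x: enter (4,1) at t=0.3580
    y: enter (4,0) at t=1.0200 ← occupied
  → r_1 = 1.0200
beam 2: φ=0°, α=15°
  dir = (cos 15°, sin 15°) = (0.9659, 0.2588); from cell (3,1)
  next x-line at t=0.3209, next y-line at t=1.8932; Δt_x=1.0353, Δt_y=3.8637
    x: enter (4,1) at t=0.3209
    x: enter (5,1) at t=1.3562
    y: enter (5,2) at t=1.8932
    x: enter (6,2) at t=2.3915 ← occupied
  → r_2 = 2.3915
beam 3: φ=45°, α=60°
  dir = (cos 60°, sin 60°) = (0.5000, 0.8660); from cell (3,1)
  next x-line at t=0.6200, next y-line at t=0.5658; Δt_x=2.0000, Δt_y=1.1547
    y: enter (3,2) at t=0.5658
    x: enter (4,2) at t=0.6200 ← occupied
  → r_3 = 0.6200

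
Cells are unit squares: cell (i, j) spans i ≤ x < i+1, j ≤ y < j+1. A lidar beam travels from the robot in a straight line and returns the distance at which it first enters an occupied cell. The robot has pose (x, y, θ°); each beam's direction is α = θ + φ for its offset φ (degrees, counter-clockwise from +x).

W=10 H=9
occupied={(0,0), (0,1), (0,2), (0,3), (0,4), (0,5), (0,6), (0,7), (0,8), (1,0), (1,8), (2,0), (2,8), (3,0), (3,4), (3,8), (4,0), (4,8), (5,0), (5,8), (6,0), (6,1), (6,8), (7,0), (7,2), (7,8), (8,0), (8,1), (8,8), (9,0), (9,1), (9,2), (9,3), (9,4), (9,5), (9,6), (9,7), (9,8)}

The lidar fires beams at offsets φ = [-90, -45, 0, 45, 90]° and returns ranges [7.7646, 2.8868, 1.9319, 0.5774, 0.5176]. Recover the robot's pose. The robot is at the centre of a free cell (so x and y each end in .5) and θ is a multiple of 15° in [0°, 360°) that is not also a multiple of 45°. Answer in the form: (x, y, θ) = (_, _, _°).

(x, y, θ) = (1.5, 5.5, 105°)

Candidates: 52 free-cell centres × 16 headings = 832 poses. Raycast each; keep the one whose scan matches to 4 dp.
  (3.5, 5.5, 300°): beam 1 = 2.8868 ≠ 7.7646 ✗
  (1.5, 7.5, 285°): beam 1 = 0.5176 ≠ 7.7646 ✗
  (3.5, 3.5, 240°): beam 1 = 2.8868 ≠ 7.7646 ✗
  (4.5, 6.5, 210°): beam 1 = 1.7321 ≠ 7.7646 ✗
  …
  (1.5, 5.5, 105°): r_1=7.7646, r_2=2.8868, r_3=1.9319, r_4=0.5774, r_5=0.5176 — all match ✓
Only this pose fits every beam.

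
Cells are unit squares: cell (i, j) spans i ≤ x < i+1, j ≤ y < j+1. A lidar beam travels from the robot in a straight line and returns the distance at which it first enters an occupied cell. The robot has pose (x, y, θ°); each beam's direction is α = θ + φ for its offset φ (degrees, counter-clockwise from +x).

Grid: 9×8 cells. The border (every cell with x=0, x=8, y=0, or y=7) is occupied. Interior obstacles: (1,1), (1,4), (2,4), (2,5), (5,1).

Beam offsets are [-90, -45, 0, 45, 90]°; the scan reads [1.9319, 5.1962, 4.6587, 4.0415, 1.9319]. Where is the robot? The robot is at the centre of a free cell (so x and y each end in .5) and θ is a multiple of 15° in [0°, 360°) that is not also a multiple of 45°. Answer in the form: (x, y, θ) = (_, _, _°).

(x, y, θ) = (4.5, 6.5, 285°)

Enumerate (i+0.5, j+0.5, θ) over the 37 free cells and 16 admissible headings. For each, cast all 5 beams and compare to the given ranges.
  (7.5, 2.5, 165°): beam 3 = 5.7956 ≠ 4.6587 ✗
  (1.5, 6.5, 30°): beam 1 = 1.0000 ≠ 1.9319 ✗
  (4.5, 6.5, 345°): beam 1 = 5.6940 ≠ 1.9319 ✗
  (2.5, 6.5, 195°): beam 1 = 0.5176 ≠ 1.9319 ✗
  …
  (4.5, 6.5, 285°): r_1=1.9319, r_2=5.1962, r_3=4.6587, r_4=4.0415, r_5=1.9319 — all match ✓
Only this pose fits every beam.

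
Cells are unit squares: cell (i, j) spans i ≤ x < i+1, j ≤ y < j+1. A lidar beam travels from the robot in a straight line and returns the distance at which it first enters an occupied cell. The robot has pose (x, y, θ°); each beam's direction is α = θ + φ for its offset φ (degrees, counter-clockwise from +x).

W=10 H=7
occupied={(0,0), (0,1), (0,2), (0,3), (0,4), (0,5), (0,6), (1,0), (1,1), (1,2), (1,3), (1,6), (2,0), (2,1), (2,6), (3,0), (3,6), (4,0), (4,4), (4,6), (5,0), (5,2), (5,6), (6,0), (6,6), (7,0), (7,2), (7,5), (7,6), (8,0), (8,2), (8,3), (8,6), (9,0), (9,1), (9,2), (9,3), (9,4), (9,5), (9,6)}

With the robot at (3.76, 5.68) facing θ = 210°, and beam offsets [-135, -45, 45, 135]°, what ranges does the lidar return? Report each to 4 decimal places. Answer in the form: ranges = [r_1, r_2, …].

ranges = [0.3313, 1.2364, 3.8098, 5.4248]

beam 1: φ=-135°, α=75°
  cosα=0.2588 sinα=0.9659 | (3,5) | tMaxX 0.9273 tMaxY 0.3313 | tΔX 3.8637 tΔY 1.0353
    t=0.3313 [y] (3,6) — stop
  → r_1 = 0.3313
beam 2: φ=-45°, α=165°
  cosα=-0.9659 sinα=0.2588 | (3,5) | tMaxX 0.7868 tMaxY 1.2364 | tΔX 1.0353 tΔY 3.8637
    t=0.7868 [x] (2,5)
    t=1.2364 [y] (2,6) — stop
  → r_2 = 1.2364
beam 3: φ=45°, α=255°
  cosα=-0.2588 sinα=-0.9659 | (3,5) | tMaxX 2.9364 tMaxY 0.7040 | tΔX 3.8637 tΔY 1.0353
    t=0.7040 [y] (3,4)
    t=1.7393 [y] (3,3)
    t=2.7745 [y] (3,2)
    t=2.9364 [x] (2,2)
    t=3.8098 [y] (2,1) — stop
  → r_3 = 3.8098
beam 4: φ=135°, α=345°
  cosα=0.9659 sinα=-0.2588 | (3,5) | tMaxX 0.2485 tMaxY 2.6273 | tΔX 1.0353 tΔY 3.8637
    t=0.2485 [x] (4,5)
    t=1.2837 [x] (5,5)
    t=2.3190 [x] (6,5)
    t=2.6273 [y] (6,4)
    t=3.3543 [x] (7,4)
    t=4.3896 [x] (8,4)
    t=5.4248 [x] (9,4) — stop
  → r_4 = 5.4248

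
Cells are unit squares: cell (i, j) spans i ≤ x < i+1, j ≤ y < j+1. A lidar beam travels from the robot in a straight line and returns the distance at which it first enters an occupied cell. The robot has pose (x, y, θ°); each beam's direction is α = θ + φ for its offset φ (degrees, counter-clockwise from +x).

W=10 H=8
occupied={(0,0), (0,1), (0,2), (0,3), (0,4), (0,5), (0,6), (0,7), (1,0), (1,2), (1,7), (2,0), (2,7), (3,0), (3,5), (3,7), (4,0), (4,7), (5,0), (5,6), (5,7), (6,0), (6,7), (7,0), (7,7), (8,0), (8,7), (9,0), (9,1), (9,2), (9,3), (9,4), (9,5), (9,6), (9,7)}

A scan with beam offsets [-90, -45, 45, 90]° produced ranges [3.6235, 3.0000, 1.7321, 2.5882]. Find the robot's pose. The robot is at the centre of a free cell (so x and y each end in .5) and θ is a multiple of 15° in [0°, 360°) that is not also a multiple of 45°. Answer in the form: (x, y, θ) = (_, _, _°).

(x, y, θ) = (7.5, 4.5, 345°)

The pose lattice has 45·16 = 720 candidates. Test each by forward raycasting.
  (1.5, 5.5, 75°): beam 1 = 1.5529 ≠ 3.6235 ✗
  (5.5, 2.5, 60°): beam 1 = 3.0000 ≠ 3.6235 ✗
  (6.5, 5.5, 300°): beam 1 = 5.1962 ≠ 3.6235 ✗
  (6.5, 3.5, 300°): beam 1 = 5.0000 ≠ 3.6235 ✗
  …
  (7.5, 4.5, 345°): r_1=3.6235, r_2=3.0000, r_3=1.7321, r_4=2.5882 — all match ✓
No second candidate reproduces the full scan.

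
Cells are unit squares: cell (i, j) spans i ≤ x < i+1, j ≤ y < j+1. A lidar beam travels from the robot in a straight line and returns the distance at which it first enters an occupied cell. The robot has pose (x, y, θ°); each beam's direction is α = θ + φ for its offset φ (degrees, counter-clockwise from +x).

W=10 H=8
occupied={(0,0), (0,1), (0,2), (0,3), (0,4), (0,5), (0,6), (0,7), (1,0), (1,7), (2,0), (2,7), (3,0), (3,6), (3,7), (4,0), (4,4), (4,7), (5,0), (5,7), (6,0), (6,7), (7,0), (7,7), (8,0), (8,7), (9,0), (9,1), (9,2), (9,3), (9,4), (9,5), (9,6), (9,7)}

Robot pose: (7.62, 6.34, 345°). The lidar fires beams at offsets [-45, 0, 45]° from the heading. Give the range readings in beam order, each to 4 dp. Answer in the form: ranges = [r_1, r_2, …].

ranges = [2.7600, 1.4287, 1.3200]

beam 1: φ=-45°, α=300°
  direction (0.5000, -0.8660); cell (7,6); t to first gridline: x 0.7600, y 0.3926 (then +2.0000 / +1.1547)
    (7,5) via y @ 0.3926
    (8,5) via x @ 0.7600
    (8,4) via y @ 1.5473
    (8,3) via y @ 2.7020
    (9,3) via x @ 2.7600  # hit
  → r_1 = 2.7600
beam 2: φ=0°, α=345°
  direction (0.9659, -0.2588); cell (7,6); t to first gridline: x 0.3934, y 1.3137 (then +1.0353 / +3.8637)
    (8,6) via x @ 0.3934
    (8,5) via y @ 1.3137
    (9,5) via x @ 1.4287  # hit
  → r_2 = 1.4287
beam 3: φ=45°, α=30°
  direction (0.8660, 0.5000); cell (7,6); t to first gridline: x 0.4388, y 1.3200 (then +1.1547 / +2.0000)
    (8,6) via x @ 0.4388
    (8,7) via y @ 1.3200  # hit
  → r_3 = 1.3200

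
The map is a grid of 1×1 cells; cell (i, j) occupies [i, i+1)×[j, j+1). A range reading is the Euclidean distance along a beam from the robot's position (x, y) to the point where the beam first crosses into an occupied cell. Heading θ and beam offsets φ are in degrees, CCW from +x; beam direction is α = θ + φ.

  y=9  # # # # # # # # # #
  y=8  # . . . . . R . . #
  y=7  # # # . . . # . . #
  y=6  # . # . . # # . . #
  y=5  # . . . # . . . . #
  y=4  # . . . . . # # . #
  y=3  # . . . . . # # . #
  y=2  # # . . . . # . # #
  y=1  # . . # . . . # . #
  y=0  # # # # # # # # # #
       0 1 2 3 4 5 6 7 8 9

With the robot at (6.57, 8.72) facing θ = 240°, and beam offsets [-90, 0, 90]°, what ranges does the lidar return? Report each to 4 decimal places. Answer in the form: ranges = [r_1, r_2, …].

beam 1: φ=-90°, α=150°
  dir = (cos 150°, sin 150°) = (-0.8660, 0.5000); from cell (6,8)
  next x-line at t=0.6582, next y-line at t=0.5600; Δt_x=1.1547, Δt_y=2.0000
    y: enter (6,9) at t=0.5600 ← occupied
  → r_1 = 0.5600
beam 2: φ=0°, α=240°
  dir = (cos 240°, sin 240°) = (-0.5000, -0.8660); from cell (6,8)
  next x-line at t=1.1400, next y-line at t=0.8314; Δt_x=2.0000, Δt_y=1.1547
    y: enter (6,7) at t=0.8314 ← occupied
  → r_2 = 0.8314
beam 3: φ=90°, α=330°
  dir = (cos 330°, sin 330°) = (0.8660, -0.5000); from cell (6,8)
  next x-line at t=0.4965, next y-line at t=1.4400; Δt_x=1.1547, Δt_y=2.0000
    x: enter (7,8) at t=0.4965
    y: enter (7,7) at t=1.4400
    x: enter (8,7) at t=1.6512
    x: enter (9,7) at t=2.8059 ← occupied
  → r_3 = 2.8059

ranges = [0.5600, 0.8314, 2.8059]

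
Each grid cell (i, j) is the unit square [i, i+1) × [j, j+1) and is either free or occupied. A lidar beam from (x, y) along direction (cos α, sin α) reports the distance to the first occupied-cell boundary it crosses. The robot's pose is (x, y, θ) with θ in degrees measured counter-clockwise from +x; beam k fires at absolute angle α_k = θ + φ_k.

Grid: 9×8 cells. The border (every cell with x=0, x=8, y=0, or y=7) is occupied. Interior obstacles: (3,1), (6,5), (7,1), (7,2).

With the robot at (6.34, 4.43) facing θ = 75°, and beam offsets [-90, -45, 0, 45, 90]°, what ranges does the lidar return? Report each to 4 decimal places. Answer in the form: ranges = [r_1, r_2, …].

ranges = [1.7186, 1.9168, 0.5901, 0.6582, 5.5284]

beam 1: φ=-90°, α=345°
  d=(0.9659,-0.2588)  start (6,4)  tX=0.6833 tY=1.6614  stride 1/|dx|=1.0353 1/|dy|=3.8637
    cross x-line → (7,4), t=0.6833
    cross y-line → (7,3), t=1.6614
    cross x-line → (8,3), t=1.7186 (wall)
  → r_1 = 1.7186
beam 2: φ=-45°, α=30°
  d=(0.8660,0.5000)  start (6,4)  tX=0.7621 tY=1.1400  stride 1/|dx|=1.1547 1/|dy|=2.0000
    cross x-line → (7,4), t=0.7621
    cross y-line → (7,5), t=1.1400
    cross x-line → (8,5), t=1.9168 (wall)
  → r_2 = 1.9168
beam 3: φ=0°, α=75°
  d=(0.2588,0.9659)  start (6,4)  tX=2.5500 tY=0.5901  stride 1/|dx|=3.8637 1/|dy|=1.0353
    cross y-line → (6,5), t=0.5901 (wall)
  → r_3 = 0.5901
beam 4: φ=45°, α=120°
  d=(-0.5000,0.8660)  start (6,4)  tX=0.6800 tY=0.6582  stride 1/|dx|=2.0000 1/|dy|=1.1547
    cross y-line → (6,5), t=0.6582 (wall)
  → r_4 = 0.6582
beam 5: φ=90°, α=165°
  d=(-0.9659,0.2588)  start (6,4)  tX=0.3520 tY=2.2023  stride 1/|dx|=1.0353 1/|dy|=3.8637
    cross x-line → (5,4), t=0.3520
    cross x-line → (4,4), t=1.3873
    cross y-line → (4,5), t=2.2023
    cross x-line → (3,5), t=2.4225
    cross x-line → (2,5), t=3.4578
    cross x-line → (1,5), t=4.4931
    cross x-line → (0,5), t=5.5284 (wall)
  → r_5 = 5.5284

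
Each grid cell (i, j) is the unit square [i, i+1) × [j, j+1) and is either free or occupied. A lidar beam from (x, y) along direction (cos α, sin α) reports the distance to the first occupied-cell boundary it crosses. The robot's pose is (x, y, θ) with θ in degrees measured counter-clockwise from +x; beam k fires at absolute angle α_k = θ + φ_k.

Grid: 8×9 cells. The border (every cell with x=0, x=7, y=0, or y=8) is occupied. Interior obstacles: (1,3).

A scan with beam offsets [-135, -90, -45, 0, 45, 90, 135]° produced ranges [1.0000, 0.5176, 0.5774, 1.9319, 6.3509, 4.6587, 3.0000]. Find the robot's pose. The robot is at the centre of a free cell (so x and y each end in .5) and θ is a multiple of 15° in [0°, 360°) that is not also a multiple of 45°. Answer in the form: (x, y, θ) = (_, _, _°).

(x, y, θ) = (6.5, 2.5, 75°)

Enumerate (i+0.5, j+0.5, θ) over the 41 free cells and 16 admissible headings. For each, cast all 7 beams and compare to the given ranges.
  (6.5, 1.5, 300°): beam 1 = 5.6940 ≠ 1.0000 ✗
  (5.5, 1.5, 15°): beam 1 = 0.5774 ≠ 1.0000 ✗
  (1.5, 5.5, 165°): beam 1 = 5.0000 ≠ 1.0000 ✗
  …
  (6.5, 2.5, 75°): r_1=1.0000, r_2=0.5176, r_3=0.5774, r_4=1.9319, r_5=6.3509, r_6=4.6587, r_7=3.0000 — all match ✓
Only this pose fits every beam.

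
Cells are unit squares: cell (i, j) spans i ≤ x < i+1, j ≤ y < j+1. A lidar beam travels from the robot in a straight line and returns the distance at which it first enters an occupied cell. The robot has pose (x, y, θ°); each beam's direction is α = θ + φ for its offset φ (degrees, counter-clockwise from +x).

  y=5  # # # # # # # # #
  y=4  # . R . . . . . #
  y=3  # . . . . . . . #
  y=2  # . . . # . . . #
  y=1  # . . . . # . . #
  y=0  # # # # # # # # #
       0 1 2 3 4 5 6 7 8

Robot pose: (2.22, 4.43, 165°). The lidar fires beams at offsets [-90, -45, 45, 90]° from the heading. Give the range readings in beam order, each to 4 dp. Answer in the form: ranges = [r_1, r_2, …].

ranges = [0.5901, 0.6582, 1.4087, 3.5510]

beam 1: φ=-90°, α=75°
  cosα=0.2588 sinα=0.9659 | (2,4) | tMaxX 3.0137 tMaxY 0.5901 | tΔX 3.8637 tΔY 1.0353
    t=0.5901 [y] (2,5) — stop
  → r_1 = 0.5901
beam 2: φ=-45°, α=120°
  cosα=-0.5000 sinα=0.8660 | (2,4) | tMaxX 0.4400 tMaxY 0.6582 | tΔX 2.0000 tΔY 1.1547
    t=0.4400 [x] (1,4)
    t=0.6582 [y] (1,5) — stop
  → r_2 = 0.6582
beam 3: φ=45°, α=210°
  cosα=-0.8660 sinα=-0.5000 | (2,4) | tMaxX 0.2540 tMaxY 0.8600 | tΔX 1.1547 tΔY 2.0000
    t=0.2540 [x] (1,4)
    t=0.8600 [y] (1,3)
    t=1.4087 [x] (0,3) — stop
  → r_3 = 1.4087
beam 4: φ=90°, α=255°
  cosα=-0.2588 sinα=-0.9659 | (2,4) | tMaxX 0.8500 tMaxY 0.4452 | tΔX 3.8637 tΔY 1.0353
    t=0.4452 [y] (2,3)
    t=0.8500 [x] (1,3)
    t=1.4804 [y] (1,2)
    t=2.5157 [y] (1,1)
    t=3.5510 [y] (1,0) — stop
  → r_4 = 3.5510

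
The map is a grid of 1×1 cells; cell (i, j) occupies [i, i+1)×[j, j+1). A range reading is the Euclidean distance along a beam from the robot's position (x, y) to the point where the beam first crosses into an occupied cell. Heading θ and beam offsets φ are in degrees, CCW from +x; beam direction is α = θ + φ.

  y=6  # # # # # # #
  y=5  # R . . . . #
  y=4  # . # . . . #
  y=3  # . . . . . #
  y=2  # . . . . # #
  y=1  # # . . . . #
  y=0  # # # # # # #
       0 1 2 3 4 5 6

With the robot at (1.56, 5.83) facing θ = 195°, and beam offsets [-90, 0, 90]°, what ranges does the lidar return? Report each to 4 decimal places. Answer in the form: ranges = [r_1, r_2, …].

beam 1: φ=-90°, α=105°
  cosα=-0.2588 sinα=0.9659 | (1,5) | tMaxX 2.1637 tMaxY 0.1760 | tΔX 3.8637 tΔY 1.0353
    t=0.1760 [y] (1,6) — stop
  → r_1 = 0.1760
beam 2: φ=0°, α=195°
  cosα=-0.9659 sinα=-0.2588 | (1,5) | tMaxX 0.5798 tMaxY 3.2069 | tΔX 1.0353 tΔY 3.8637
    t=0.5798 [x] (0,5) — stop
  → r_2 = 0.5798
beam 3: φ=90°, α=285°
  cosα=0.2588 sinα=-0.9659 | (1,5) | tMaxX 1.7000 tMaxY 0.8593 | tΔX 3.8637 tΔY 1.0353
    t=0.8593 [y] (1,4)
    t=1.7000 [x] (2,4) — stop
  → r_3 = 1.7000

ranges = [0.1760, 0.5798, 1.7000]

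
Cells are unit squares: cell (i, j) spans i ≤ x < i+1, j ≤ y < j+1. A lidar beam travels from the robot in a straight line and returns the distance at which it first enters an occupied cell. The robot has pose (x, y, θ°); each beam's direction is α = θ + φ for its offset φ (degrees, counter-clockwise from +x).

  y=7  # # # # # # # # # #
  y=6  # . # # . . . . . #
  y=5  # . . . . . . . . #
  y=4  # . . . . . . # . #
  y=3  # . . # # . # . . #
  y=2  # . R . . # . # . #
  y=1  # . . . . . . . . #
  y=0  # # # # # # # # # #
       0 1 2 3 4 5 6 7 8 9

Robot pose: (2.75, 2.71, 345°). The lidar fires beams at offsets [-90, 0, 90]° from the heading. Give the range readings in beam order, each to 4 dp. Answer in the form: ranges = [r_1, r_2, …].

ranges = [1.7703, 2.3294, 0.9659]

beam 1: φ=-90°, α=255°
  direction (-0.2588, -0.9659); cell (2,2); t to first gridline: x 2.8978, y 0.7350 (then +3.8637 / +1.0353)
    (2,1) via y @ 0.7350
    (2,0) via y @ 1.7703  # hit
  → r_1 = 1.7703
beam 2: φ=0°, α=345°
  direction (0.9659, -0.2588); cell (2,2); t to first gridline: x 0.2588, y 2.7432 (then +1.0353 / +3.8637)
    (3,2) via x @ 0.2588
    (4,2) via x @ 1.2941
    (5,2) via x @ 2.3294  # hit
  → r_2 = 2.3294
beam 3: φ=90°, α=75°
  direction (0.2588, 0.9659); cell (2,2); t to first gridline: x 0.9659, y 0.3002 (then +3.8637 / +1.0353)
    (2,3) via y @ 0.3002
    (3,3) via x @ 0.9659  # hit
  → r_3 = 0.9659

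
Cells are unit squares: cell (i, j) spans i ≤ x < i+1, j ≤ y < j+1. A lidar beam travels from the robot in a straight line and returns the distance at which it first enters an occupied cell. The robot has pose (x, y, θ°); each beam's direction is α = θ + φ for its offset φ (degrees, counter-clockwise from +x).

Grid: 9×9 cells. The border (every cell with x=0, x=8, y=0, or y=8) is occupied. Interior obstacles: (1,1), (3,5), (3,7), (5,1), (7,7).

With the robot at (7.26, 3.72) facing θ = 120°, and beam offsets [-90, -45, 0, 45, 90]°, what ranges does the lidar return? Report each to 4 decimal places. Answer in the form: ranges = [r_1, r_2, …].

ranges = [0.8545, 2.8591, 4.9421, 6.4808, 5.4400]

beam 1: φ=-90°, α=30°
  direction (0.8660, 0.5000); cell (7,3); t to first gridline: x 0.8545, y 0.5600 (then +1.1547 / +2.0000)
    (7,4) via y @ 0.5600
    (8,4) via x @ 0.8545  # hit
  → r_1 = 0.8545
beam 2: φ=-45°, α=75°
  direction (0.2588, 0.9659); cell (7,3); t to first gridline: x 2.8591, y 0.2899 (then +3.8637 / +1.0353)
    (7,4) via y @ 0.2899
    (7,5) via y @ 1.3252
    (7,6) via y @ 2.3604
    (8,6) via x @ 2.8591  # hit
  → r_2 = 2.8591
beam 3: φ=0°, α=120°
  direction (-0.5000, 0.8660); cell (7,3); t to first gridline: x 0.5200, y 0.3233 (then +2.0000 / +1.1547)
    (7,4) via y @ 0.3233
    (6,4) via x @ 0.5200
    (6,5) via y @ 1.4780
    (5,5) via x @ 2.5200
    (5,6) via y @ 2.6327
    (5,7) via y @ 3.7874
    (4,7) via x @ 4.5200
    (4,8) via y @ 4.9421  # hit
  → r_3 = 4.9421
beam 4: φ=45°, α=165°
  direction (-0.9659, 0.2588); cell (7,3); t to first gridline: x 0.2692, y 1.0818 (then +1.0353 / +3.8637)
    (6,3) via x @ 0.2692
    (6,4) via y @ 1.0818
    (5,4) via x @ 1.3044
    (4,4) via x @ 2.3397
    (3,4) via x @ 3.3750
    (2,4) via x @ 4.4103
    (2,5) via y @ 4.9455
    (1,5) via x @ 5.4456
    (0,5) via x @ 6.4808  # hit
  → r_4 = 6.4808
beam 5: φ=90°, α=210°
  direction (-0.8660, -0.5000); cell (7,3); t to first gridline: x 0.3002, y 1.4400 (then +1.1547 / +2.0000)
    (6,3) via x @ 0.3002
    (6,2) via y @ 1.4400
    (5,2) via x @ 1.4549
    (4,2) via x @ 2.6096
    (4,1) via y @ 3.4400
    (3,1) via x @ 3.7643
    (2,1) via x @ 4.9190
    (2,0) via y @ 5.4400  # hit
  → r_5 = 5.4400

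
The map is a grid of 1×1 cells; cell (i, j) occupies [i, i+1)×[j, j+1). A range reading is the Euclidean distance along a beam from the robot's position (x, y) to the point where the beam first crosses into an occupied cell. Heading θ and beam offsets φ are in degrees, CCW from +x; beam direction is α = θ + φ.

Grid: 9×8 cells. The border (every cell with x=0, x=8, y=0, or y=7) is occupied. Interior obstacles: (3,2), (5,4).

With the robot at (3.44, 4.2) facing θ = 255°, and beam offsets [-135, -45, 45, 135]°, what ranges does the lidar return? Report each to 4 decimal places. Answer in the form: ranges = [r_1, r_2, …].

ranges = [3.2332, 2.8175, 3.6950, 5.2654]

beam 1: φ=-135°, α=120°
  cosα=-0.5000 sinα=0.8660 | (3,4) | tMaxX 0.8800 tMaxY 0.9238 | tΔX 2.0000 tΔY 1.1547
    t=0.8800 [x] (2,4)
    t=0.9238 [y] (2,5)
    t=2.0785 [y] (2,6)
    t=2.8800 [x] (1,6)
    t=3.2332 [y] (1,7) — stop
  → r_1 = 3.2332
beam 2: φ=-45°, α=210°
  cosα=-0.8660 sinα=-0.5000 | (3,4) | tMaxX 0.5081 tMaxY 0.4000 | tΔX 1.1547 tΔY 2.0000
    t=0.4000 [y] (3,3)
    t=0.5081 [x] (2,3)
    t=1.6628 [x] (1,3)
    t=2.4000 [y] (1,2)
    t=2.8175 [x] (0,2) — stop
  → r_2 = 2.8175
beam 3: φ=45°, α=300°
  cosα=0.5000 sinα=-0.8660 | (3,4) | tMaxX 1.1200 tMaxY 0.2309 | tΔX 2.0000 tΔY 1.1547
    t=0.2309 [y] (3,3)
    t=1.1200 [x] (4,3)
    t=1.3856 [y] (4,2)
    t=2.5403 [y] (4,1)
    t=3.1200 [x] (5,1)
    t=3.6950 [y] (5,0) — stop
  → r_3 = 3.6950
beam 4: φ=135°, α=30°
  cosα=0.8660 sinα=0.5000 | (3,4) | tMaxX 0.6466 tMaxY 1.6000 | tΔX 1.1547 tΔY 2.0000
    t=0.6466 [x] (4,4)
    t=1.6000 [y] (4,5)
    t=1.8013 [x] (5,5)
    t=2.9560 [x] (6,5)
    t=3.6000 [y] (6,6)
    t=4.1107 [x] (7,6)
    t=5.2654 [x] (8,6) — stop
  → r_4 = 5.2654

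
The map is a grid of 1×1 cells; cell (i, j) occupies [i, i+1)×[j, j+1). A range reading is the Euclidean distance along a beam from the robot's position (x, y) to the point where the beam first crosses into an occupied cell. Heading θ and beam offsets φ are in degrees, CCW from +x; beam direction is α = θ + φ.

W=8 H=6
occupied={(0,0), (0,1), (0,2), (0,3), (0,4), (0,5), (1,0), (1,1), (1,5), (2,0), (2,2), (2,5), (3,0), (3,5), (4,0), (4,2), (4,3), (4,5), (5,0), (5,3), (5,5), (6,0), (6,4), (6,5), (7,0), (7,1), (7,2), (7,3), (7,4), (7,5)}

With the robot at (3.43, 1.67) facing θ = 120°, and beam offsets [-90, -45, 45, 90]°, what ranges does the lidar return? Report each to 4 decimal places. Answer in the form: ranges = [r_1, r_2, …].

beam 1: φ=-90°, α=30°
  cosα=0.8660 sinα=0.5000 | (3,1) | tMaxX 0.6582 tMaxY 0.6600 | tΔX 1.1547 tΔY 2.0000
    t=0.6582 [x] (4,1)
    t=0.6600 [y] (4,2) — stop
  → r_1 = 0.6600
beam 2: φ=-45°, α=75°
  cosα=0.2588 sinα=0.9659 | (3,1) | tMaxX 2.2023 tMaxY 0.3416 | tΔX 3.8637 tΔY 1.0353
    t=0.3416 [y] (3,2)
    t=1.3769 [y] (3,3)
    t=2.2023 [x] (4,3) — stop
  → r_2 = 2.2023
beam 3: φ=45°, α=165°
  cosα=-0.9659 sinα=0.2588 | (3,1) | tMaxX 0.4452 tMaxY 1.2750 | tΔX 1.0353 tΔY 3.8637
    t=0.4452 [x] (2,1)
    t=1.2750 [y] (2,2) — stop
  → r_3 = 1.2750
beam 4: φ=90°, α=210°
  cosα=-0.8660 sinα=-0.5000 | (3,1) | tMaxX 0.4965 tMaxY 1.3400 | tΔX 1.1547 tΔY 2.0000
    t=0.4965 [x] (2,1)
    t=1.3400 [y] (2,0) — stop
  → r_4 = 1.3400

ranges = [0.6600, 2.2023, 1.2750, 1.3400]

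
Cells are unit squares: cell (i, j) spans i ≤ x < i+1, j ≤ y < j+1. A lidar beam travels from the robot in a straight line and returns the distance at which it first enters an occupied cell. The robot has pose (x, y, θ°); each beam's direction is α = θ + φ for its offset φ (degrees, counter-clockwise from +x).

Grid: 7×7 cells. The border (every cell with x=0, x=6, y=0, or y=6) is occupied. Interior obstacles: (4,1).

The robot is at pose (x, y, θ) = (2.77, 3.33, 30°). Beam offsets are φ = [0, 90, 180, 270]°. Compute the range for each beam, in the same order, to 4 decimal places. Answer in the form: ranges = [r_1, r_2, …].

beam 1: φ=0°, α=30°
  cosα=0.8660 sinα=0.5000 | (2,3) | tMaxX 0.2656 tMaxY 1.3400 | tΔX 1.1547 tΔY 2.0000
    t=0.2656 [x] (3,3)
    t=1.3400 [y] (3,4)
    t=1.4203 [x] (4,4)
    t=2.5750 [x] (5,4)
    t=3.3400 [y] (5,5)
    t=3.7297 [x] (6,5) — stop
  → r_1 = 3.7297
beam 2: φ=90°, α=120°
  cosα=-0.5000 sinα=0.8660 | (2,3) | tMaxX 1.5400 tMaxY 0.7736 | tΔX 2.0000 tΔY 1.1547
    t=0.7736 [y] (2,4)
    t=1.5400 [x] (1,4)
    t=1.9283 [y] (1,5)
    t=3.0831 [y] (1,6) — stop
  → r_2 = 3.0831
beam 3: φ=180°, α=210°
  cosα=-0.8660 sinα=-0.5000 | (2,3) | tMaxX 0.8891 tMaxY 0.6600 | tΔX 1.1547 tΔY 2.0000
    t=0.6600 [y] (2,2)
    t=0.8891 [x] (1,2)
    t=2.0438 [x] (0,2) — stop
  → r_3 = 2.0438
beam 4: φ=270°, α=300°
  cosα=0.5000 sinα=-0.8660 | (2,3) | tMaxX 0.4600 tMaxY 0.3811 | tΔX 2.0000 tΔY 1.1547
    t=0.3811 [y] (2,2)
    t=0.4600 [x] (3,2)
    t=1.5358 [y] (3,1)
    t=2.4600 [x] (4,1) — stop
  → r_4 = 2.4600

ranges = [3.7297, 3.0831, 2.0438, 2.4600]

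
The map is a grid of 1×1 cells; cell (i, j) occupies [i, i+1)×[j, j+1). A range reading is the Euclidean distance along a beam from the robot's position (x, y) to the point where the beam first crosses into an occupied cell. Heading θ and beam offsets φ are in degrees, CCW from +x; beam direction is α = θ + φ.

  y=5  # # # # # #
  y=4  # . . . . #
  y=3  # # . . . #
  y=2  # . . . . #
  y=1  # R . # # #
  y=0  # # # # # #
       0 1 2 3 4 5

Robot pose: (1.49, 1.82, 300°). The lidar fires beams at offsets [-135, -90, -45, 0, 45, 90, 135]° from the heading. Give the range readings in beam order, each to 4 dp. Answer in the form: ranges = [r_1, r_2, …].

ranges = [0.5073, 0.5658, 0.8489, 0.9469, 1.5633, 4.0530, 1.2216]

beam 1: φ=-135°, α=165°
  cosα=-0.9659 sinα=0.2588 | (1,1) | tMaxX 0.5073 tMaxY 0.6955 | tΔX 1.0353 tΔY 3.8637
    t=0.5073 [x] (0,1) — stop
  → r_1 = 0.5073
beam 2: φ=-90°, α=210°
  cosα=-0.8660 sinα=-0.5000 | (1,1) | tMaxX 0.5658 tMaxY 1.6400 | tΔX 1.1547 tΔY 2.0000
    t=0.5658 [x] (0,1) — stop
  → r_2 = 0.5658
beam 3: φ=-45°, α=255°
  cosα=-0.2588 sinα=-0.9659 | (1,1) | tMaxX 1.8932 tMaxY 0.8489 | tΔX 3.8637 tΔY 1.0353
    t=0.8489 [y] (1,0) — stop
  → r_3 = 0.8489
beam 4: φ=0°, α=300°
  cosα=0.5000 sinα=-0.8660 | (1,1) | tMaxX 1.0200 tMaxY 0.9469 | tΔX 2.0000 tΔY 1.1547
    t=0.9469 [y] (1,0) — stop
  → r_4 = 0.9469
beam 5: φ=45°, α=345°
  cosα=0.9659 sinα=-0.2588 | (1,1) | tMaxX 0.5280 tMaxY 3.1682 | tΔX 1.0353 tΔY 3.8637
    t=0.5280 [x] (2,1)
    t=1.5633 [x] (3,1) — stop
  → r_5 = 1.5633
beam 6: φ=90°, α=30°
  cosα=0.8660 sinα=0.5000 | (1,1) | tMaxX 0.5889 tMaxY 0.3600 | tΔX 1.1547 tΔY 2.0000
    t=0.3600 [y] (1,2)
    t=0.5889 [x] (2,2)
    t=1.7436 [x] (3,2)
    t=2.3600 [y] (3,3)
    t=2.8983 [x] (4,3)
    t=4.0530 [x] (5,3) — stop
  → r_6 = 4.0530
beam 7: φ=135°, α=75°
  cosα=0.2588 sinα=0.9659 | (1,1) | tMaxX 1.9705 tMaxY 0.1863 | tΔX 3.8637 tΔY 1.0353
    t=0.1863 [y] (1,2)
    t=1.2216 [y] (1,3) — stop
  → r_7 = 1.2216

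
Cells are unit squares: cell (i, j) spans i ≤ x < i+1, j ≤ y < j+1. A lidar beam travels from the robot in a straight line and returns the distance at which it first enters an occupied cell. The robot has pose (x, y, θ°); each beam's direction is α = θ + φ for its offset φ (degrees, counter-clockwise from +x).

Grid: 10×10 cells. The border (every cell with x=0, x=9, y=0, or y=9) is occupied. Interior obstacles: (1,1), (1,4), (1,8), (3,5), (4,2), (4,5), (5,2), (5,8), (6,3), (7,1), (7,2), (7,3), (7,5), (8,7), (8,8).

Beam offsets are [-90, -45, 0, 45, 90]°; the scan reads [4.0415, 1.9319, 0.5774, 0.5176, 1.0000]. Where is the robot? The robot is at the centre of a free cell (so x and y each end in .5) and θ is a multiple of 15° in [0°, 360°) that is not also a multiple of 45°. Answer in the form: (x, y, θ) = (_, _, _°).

Candidates: 49 free-cell centres × 16 headings = 784 poses. Raycast each; keep the one whose scan matches to 4 dp.
  (1.5, 3.5, 75°): beam 1 = 2.5882 ≠ 4.0415 ✗
  (1.5, 5.5, 165°): beam 1 = 3.6235 ≠ 4.0415 ✗
  (2.5, 3.5, 120°): beam 1 = 7.0000 ≠ 4.0415 ✗
  (4.5, 4.5, 60°): beam 1 = 1.7321 ≠ 4.0415 ✗
  …
  (4.5, 1.5, 240°): r_1=4.0415, r_2=1.9319, r_3=0.5774, r_4=0.5176, r_5=1.0000 — all match ✓
Only this pose fits every beam.

(x, y, θ) = (4.5, 1.5, 240°)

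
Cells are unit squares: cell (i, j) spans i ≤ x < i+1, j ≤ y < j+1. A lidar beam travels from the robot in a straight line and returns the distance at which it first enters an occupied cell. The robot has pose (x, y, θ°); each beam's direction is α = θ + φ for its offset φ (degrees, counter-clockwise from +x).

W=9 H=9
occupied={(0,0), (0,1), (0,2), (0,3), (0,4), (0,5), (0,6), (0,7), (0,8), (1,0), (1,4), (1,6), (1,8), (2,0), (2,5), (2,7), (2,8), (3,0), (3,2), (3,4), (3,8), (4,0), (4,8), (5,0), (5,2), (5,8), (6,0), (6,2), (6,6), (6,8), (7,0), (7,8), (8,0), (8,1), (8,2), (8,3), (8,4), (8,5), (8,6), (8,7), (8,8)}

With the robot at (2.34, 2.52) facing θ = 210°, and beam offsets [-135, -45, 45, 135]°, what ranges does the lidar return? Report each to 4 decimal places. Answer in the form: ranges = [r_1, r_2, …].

beam 1: φ=-135°, α=75°
  cosα=0.2588 sinα=0.9659 | (2,2) | tMaxX 2.5500 tMaxY 0.4969 | tΔX 3.8637 tΔY 1.0353
    t=0.4969 [y] (2,3)
    t=1.5322 [y] (2,4)
    t=2.5500 [x] (3,4) — stop
  → r_1 = 2.5500
beam 2: φ=-45°, α=165°
  cosα=-0.9659 sinα=0.2588 | (2,2) | tMaxX 0.3520 tMaxY 1.8546 | tΔX 1.0353 tΔY 3.8637
    t=0.3520 [x] (1,2)
    t=1.3873 [x] (0,2) — stop
  → r_2 = 1.3873
beam 3: φ=45°, α=255°
  cosα=-0.2588 sinα=-0.9659 | (2,2) | tMaxX 1.3137 tMaxY 0.5383 | tΔX 3.8637 tΔY 1.0353
    t=0.5383 [y] (2,1)
    t=1.3137 [x] (1,1)
    t=1.5736 [y] (1,0) — stop
  → r_3 = 1.5736
beam 4: φ=135°, α=345°
  cosα=0.9659 sinα=-0.2588 | (2,2) | tMaxX 0.6833 tMaxY 2.0091 | tΔX 1.0353 tΔY 3.8637
    t=0.6833 [x] (3,2) — stop
  → r_4 = 0.6833

ranges = [2.5500, 1.3873, 1.5736, 0.6833]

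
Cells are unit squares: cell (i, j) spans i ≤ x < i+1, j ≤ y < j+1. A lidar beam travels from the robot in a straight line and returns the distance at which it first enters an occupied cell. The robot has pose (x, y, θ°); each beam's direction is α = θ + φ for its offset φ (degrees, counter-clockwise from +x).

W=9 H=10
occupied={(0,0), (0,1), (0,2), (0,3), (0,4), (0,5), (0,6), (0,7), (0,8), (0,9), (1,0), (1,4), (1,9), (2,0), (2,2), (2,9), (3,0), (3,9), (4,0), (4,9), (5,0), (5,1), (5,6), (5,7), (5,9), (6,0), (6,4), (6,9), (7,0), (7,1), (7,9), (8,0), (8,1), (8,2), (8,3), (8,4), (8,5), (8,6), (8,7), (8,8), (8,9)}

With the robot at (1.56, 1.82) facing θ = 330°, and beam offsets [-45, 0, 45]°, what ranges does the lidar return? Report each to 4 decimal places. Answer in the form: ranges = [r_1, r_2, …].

beam 1: φ=-45°, α=285°
  d=(0.2588,-0.9659)  start (1,1)  tX=1.7000 tY=0.8489  stride 1/|dx|=3.8637 1/|dy|=1.0353
    cross y-line → (1,0), t=0.8489 (wall)
  → r_1 = 0.8489
beam 2: φ=0°, α=330°
  d=(0.8660,-0.5000)  start (1,1)  tX=0.5081 tY=1.6400  stride 1/|dx|=1.1547 1/|dy|=2.0000
    cross x-line → (2,1), t=0.5081
    cross y-line → (2,0), t=1.6400 (wall)
  → r_2 = 1.6400
beam 3: φ=45°, α=15°
  d=(0.9659,0.2588)  start (1,1)  tX=0.4555 tY=0.6955  stride 1/|dx|=1.0353 1/|dy|=3.8637
    cross x-line → (2,1), t=0.4555
    cross y-line → (2,2), t=0.6955 (wall)
  → r_3 = 0.6955

ranges = [0.8489, 1.6400, 0.6955]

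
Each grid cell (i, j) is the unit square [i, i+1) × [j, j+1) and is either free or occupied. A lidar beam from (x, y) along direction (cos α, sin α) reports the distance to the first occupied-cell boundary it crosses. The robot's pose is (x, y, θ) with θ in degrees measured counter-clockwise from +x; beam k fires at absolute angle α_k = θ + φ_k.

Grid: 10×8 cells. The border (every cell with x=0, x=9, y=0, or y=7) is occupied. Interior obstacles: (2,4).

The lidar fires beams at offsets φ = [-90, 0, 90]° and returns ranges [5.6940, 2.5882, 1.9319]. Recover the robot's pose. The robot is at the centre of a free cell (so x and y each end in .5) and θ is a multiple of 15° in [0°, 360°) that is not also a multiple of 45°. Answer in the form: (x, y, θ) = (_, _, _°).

The pose lattice has 47·16 = 752 candidates. Test each by forward raycasting.
  (1.5, 3.5, 330°): beam 1 = 1.0000 ≠ 5.6940 ✗
  (8.5, 4.5, 75°): beam 1 = 0.5176 ≠ 5.6940 ✗
  (1.5, 2.5, 105°): beam 1 = 7.7646 ≠ 5.6940 ✗
  …
  (3.5, 1.5, 105°): r_1=5.6940, r_2=2.5882, r_3=1.9319 — all match ✓
Unique over the lattice → pose = (3.5, 1.5, 105°).

(x, y, θ) = (3.5, 1.5, 105°)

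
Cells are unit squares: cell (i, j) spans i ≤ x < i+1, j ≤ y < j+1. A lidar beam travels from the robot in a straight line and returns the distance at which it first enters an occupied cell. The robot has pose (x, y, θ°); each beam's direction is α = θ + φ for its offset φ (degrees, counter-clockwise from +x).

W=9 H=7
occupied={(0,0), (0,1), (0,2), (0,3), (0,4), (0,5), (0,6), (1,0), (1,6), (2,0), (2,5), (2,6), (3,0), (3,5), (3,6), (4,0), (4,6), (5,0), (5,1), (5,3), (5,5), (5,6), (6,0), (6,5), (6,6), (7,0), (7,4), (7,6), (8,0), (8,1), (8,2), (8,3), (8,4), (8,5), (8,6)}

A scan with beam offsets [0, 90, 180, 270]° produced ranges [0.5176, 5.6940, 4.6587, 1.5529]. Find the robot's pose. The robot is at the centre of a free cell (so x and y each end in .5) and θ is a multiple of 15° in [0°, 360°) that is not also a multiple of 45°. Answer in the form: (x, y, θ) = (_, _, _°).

(x, y, θ) = (2.5, 1.5, 285°)

Enumerate (i+0.5, j+0.5, θ) over the 28 free cells and 16 admissible headings. For each, cast all 4 beams and compare to the given ranges.
  (2.5, 3.5, 240°): beam 1 = 2.8868 ≠ 0.5176 ✗
  (6.5, 1.5, 30°): beam 1 = 1.7321 ≠ 0.5176 ✗
  (6.5, 1.5, 15°): beam 1 = 1.5529 ≠ 0.5176 ✗
  (3.5, 3.5, 120°): beam 1 = 1.7321 ≠ 0.5176 ✗
  (7.5, 1.5, 105°): beam 1 = 3.6235 ≠ 0.5176 ✗
  …
  (2.5, 1.5, 285°): r_1=0.5176, r_2=5.6940, r_3=4.6587, r_4=1.5529 — all match ✓
No second candidate reproduces the full scan.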